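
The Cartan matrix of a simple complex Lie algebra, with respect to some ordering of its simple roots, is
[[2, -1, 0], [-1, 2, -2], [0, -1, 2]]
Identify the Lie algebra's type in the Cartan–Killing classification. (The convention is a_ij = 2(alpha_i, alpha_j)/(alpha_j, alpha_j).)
B_3

The matrix has rank 3 with 2's on the diagonal. Reading the off-diagonal entries as Dynkin edges (a single edge where a_ij = a_ji = -1; a double or triple edge where a_ij * a_ji = 2 or 3), the diagram is a chain of 3 nodes with a double edge at one end; the terminal node there is the unique short simple root (B_3). One simple-root ordering that puts it in standard form is (alpha_1, alpha_2, alpha_3). So the algebra is type B_3, i.e. so(7).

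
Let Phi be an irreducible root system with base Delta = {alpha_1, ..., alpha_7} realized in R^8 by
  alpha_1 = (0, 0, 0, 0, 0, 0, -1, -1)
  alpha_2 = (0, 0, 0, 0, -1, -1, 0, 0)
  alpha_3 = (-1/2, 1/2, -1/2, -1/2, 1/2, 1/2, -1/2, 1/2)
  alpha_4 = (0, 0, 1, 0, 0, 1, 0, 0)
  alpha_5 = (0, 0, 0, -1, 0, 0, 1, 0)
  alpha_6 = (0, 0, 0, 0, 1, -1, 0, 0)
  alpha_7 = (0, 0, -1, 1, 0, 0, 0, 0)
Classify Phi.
Compute the Cartan integers a_ij = 2(alpha_i, alpha_j)/(alpha_j, alpha_j); the resulting 7x7 Cartan matrix is
[[2, 0, 0, 0, -1, 0, 0], [0, 2, -1, -1, 0, 0, 0], [0, -1, 2, 0, 0, 0, 0], [0, -1, 0, 2, 0, -1, -1], [-1, 0, 0, 0, 2, 0, -1], [0, 0, 0, -1, 0, 2, 0], [0, 0, 0, -1, -1, 0, 2]].
All simple roots have the same length, so the diagram is simply laced. The associated Dynkin diagram is a chain of 6 nodes with one extra node attached to the third node from one end (E_7), so the type is E_7.

E7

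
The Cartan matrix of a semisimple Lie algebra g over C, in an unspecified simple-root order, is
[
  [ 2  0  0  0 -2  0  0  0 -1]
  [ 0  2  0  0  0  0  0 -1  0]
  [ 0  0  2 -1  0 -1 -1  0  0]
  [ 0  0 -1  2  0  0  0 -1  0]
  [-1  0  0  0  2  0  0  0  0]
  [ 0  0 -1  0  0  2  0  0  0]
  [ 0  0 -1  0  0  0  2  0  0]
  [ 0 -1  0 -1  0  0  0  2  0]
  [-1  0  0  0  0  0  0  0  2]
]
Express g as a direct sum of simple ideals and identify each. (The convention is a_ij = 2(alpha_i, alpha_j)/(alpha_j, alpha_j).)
type B_3 ⊕ type D_6

The diagram associated to this matrix has two connected components: the simple roots {alpha_1, alpha_5, alpha_9} form a chain of 3 nodes with a double edge at one end; the terminal node there is the unique short simple root (B_3), and {alpha_2, alpha_3, alpha_4, alpha_6, alpha_7, alpha_8} form a chain of 4 nodes with a fork of two nodes at one end (D_6). A semisimple Lie algebra decomposes uniquely as the direct sum of simple ideals, one per connected component of its Dynkin diagram, so g ≅ B_3 ⊕ D_6 (dimension 21 + 66 = 87).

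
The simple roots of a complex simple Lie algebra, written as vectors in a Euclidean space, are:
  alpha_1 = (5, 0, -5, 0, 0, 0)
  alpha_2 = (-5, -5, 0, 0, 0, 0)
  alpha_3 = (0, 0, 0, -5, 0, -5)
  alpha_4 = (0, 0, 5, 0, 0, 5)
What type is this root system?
Compute the Cartan integers a_ij = 2(alpha_i, alpha_j)/(alpha_j, alpha_j); the resulting 4x4 Cartan matrix is
[[2, -1, 0, -1], [-1, 2, 0, 0], [0, 0, 2, -1], [-1, 0, -1, 2]].
All simple roots have the same length, so the diagram is simply laced. The associated Dynkin diagram is a chain of 4 nodes with single edges (A_4), so the type is A_4 (the algebra sl(5)).

A4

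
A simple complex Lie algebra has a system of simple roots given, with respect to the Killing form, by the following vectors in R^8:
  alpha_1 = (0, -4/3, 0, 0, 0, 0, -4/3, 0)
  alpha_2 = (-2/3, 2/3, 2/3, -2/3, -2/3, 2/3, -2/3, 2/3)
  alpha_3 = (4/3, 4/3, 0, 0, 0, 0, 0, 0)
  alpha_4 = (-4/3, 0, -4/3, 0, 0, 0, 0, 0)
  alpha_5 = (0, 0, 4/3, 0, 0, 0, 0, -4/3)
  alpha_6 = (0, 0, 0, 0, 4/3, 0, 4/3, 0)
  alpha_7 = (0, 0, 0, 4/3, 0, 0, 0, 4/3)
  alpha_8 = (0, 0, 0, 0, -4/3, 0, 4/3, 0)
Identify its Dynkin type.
Compute the Cartan integers a_ij = 2(alpha_i, alpha_j)/(alpha_j, alpha_j); the resulting 8x8 Cartan matrix is
[[2, 0, -1, 0, 0, -1, 0, -1], [0, 2, 0, 0, 0, -1, 0, 0], [-1, 0, 2, -1, 0, 0, 0, 0], [0, 0, -1, 2, -1, 0, 0, 0], [0, 0, 0, -1, 2, 0, -1, 0], [-1, -1, 0, 0, 0, 2, 0, 0], [0, 0, 0, 0, -1, 0, 2, 0], [-1, 0, 0, 0, 0, 0, 0, 2]].
All simple roots have the same length, so the diagram is simply laced. The associated Dynkin diagram is a chain of 7 nodes with one extra node attached to the third node from one end (E_8), so the type is E_8.

E_8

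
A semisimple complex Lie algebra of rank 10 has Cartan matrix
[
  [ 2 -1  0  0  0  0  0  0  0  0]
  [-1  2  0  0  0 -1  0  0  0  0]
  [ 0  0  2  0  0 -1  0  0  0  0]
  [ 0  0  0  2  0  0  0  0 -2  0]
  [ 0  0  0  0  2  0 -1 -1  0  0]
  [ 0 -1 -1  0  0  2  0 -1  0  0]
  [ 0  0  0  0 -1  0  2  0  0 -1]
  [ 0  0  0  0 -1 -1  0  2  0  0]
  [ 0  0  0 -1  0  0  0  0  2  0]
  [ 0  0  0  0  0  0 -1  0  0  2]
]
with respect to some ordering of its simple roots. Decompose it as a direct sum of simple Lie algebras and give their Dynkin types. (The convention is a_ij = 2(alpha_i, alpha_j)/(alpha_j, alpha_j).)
The diagram associated to this matrix has two connected components: the simple roots {alpha_4, alpha_9} form a chain of 2 nodes with a double edge at one end; the terminal node there is the unique short simple root (B_2), and {alpha_1, alpha_2, alpha_3, alpha_5, alpha_6, alpha_7, alpha_8, alpha_10} form a chain of 7 nodes with one extra node attached to the third node from one end (E_8). A semisimple Lie algebra decomposes uniquely as the direct sum of simple ideals, one per connected component of its Dynkin diagram, so g ≅ B_2 ⊕ E_8 (dimension 10 + 248 = 258).

type B_2 ⊕ type E_8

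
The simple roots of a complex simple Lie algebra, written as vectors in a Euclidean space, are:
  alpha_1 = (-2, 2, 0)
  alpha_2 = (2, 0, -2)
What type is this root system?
A_2

Compute the Cartan integers a_ij = 2(alpha_i, alpha_j)/(alpha_j, alpha_j); the resulting 2x2 Cartan matrix is
[[2, -1], [-1, 2]].
All simple roots have the same length, so the diagram is simply laced. The associated Dynkin diagram is a chain of 2 nodes with single edges (A_2), so the type is A_2 (the algebra sl(3)).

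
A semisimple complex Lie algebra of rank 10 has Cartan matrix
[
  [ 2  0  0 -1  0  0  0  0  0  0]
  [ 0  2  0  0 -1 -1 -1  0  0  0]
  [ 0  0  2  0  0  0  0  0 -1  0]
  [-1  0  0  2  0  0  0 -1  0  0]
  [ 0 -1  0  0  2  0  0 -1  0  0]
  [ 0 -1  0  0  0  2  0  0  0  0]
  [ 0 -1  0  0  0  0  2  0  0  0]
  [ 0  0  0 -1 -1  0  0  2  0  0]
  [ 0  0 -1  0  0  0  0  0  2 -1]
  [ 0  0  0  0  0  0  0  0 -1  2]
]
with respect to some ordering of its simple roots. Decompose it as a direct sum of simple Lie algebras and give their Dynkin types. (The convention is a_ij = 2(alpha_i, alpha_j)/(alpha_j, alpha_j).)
A_3 (sl(4)) ⊕ D_7 (so(14))

The diagram associated to this matrix has two connected components: the simple roots {alpha_3, alpha_9, alpha_10} form a chain of 3 nodes with single edges (A_3), and {alpha_1, alpha_2, alpha_4, alpha_5, alpha_6, alpha_7, alpha_8} form a chain of 5 nodes with a fork of two nodes at one end (D_7). A semisimple Lie algebra decomposes uniquely as the direct sum of simple ideals, one per connected component of its Dynkin diagram, so g ≅ A_3 ⊕ D_7 (dimension 15 + 91 = 106).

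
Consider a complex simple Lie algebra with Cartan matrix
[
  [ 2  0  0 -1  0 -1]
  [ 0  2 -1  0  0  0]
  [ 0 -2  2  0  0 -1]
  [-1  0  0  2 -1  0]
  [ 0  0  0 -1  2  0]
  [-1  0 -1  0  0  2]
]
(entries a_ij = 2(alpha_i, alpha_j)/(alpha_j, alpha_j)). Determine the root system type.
B6

The matrix has rank 6 with 2's on the diagonal. Reading the off-diagonal entries as Dynkin edges (a single edge where a_ij = a_ji = -1; a double or triple edge where a_ij * a_ji = 2 or 3), the diagram is a chain of 6 nodes with a double edge at one end; the terminal node there is the unique short simple root (B_6). One simple-root ordering that puts it in standard form is (alpha_5, alpha_4, alpha_1, alpha_6, alpha_3, alpha_2). So the algebra is type B_6, i.e. so(13).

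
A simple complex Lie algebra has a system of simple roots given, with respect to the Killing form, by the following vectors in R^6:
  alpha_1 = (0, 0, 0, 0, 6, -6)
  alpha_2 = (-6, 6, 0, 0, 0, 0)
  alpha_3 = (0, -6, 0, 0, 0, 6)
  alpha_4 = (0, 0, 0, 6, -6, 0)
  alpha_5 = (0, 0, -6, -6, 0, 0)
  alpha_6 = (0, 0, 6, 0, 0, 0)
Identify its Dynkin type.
Compute the Cartan integers a_ij = 2(alpha_i, alpha_j)/(alpha_j, alpha_j); the resulting 6x6 Cartan matrix is
[[2, 0, -1, -1, 0, 0], [0, 2, -1, 0, 0, 0], [-1, -1, 2, 0, 0, 0], [-1, 0, 0, 2, -1, 0], [0, 0, 0, -1, 2, -2], [0, 0, 0, 0, -1, 2]].
The roots have two lengths (squared-length ratio 2:1); the short ones are alpha_{6}. The associated Dynkin diagram is a chain of 6 nodes with a double edge at one end; the terminal node there is the unique short simple root (B_6), so the type is B_6 (the algebra so(13)).

B6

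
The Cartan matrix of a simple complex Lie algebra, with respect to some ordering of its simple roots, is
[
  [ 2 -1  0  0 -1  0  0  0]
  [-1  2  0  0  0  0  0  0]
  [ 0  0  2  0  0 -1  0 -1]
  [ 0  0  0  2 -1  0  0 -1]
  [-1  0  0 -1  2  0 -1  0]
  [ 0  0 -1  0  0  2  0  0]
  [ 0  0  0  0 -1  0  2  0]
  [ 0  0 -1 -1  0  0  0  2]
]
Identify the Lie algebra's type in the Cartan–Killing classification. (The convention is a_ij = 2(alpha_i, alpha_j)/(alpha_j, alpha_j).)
E_8

The matrix has rank 8 with 2's on the diagonal. Reading the off-diagonal entries as Dynkin edges (a single edge where a_ij = a_ji = -1; a double or triple edge where a_ij * a_ji = 2 or 3), the diagram is a chain of 7 nodes with one extra node attached to the third node from one end (E_8). One simple-root ordering that puts it in standard form is (alpha_2, alpha_7, alpha_1, alpha_5, alpha_4, alpha_8, alpha_3, alpha_6). So the algebra is type E_8.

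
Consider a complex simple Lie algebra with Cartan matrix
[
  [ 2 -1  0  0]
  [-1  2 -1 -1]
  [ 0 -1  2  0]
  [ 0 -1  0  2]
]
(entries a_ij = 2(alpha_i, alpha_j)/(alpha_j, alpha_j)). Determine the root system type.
D_4 (so(8))

The matrix has rank 4 with 2's on the diagonal. Reading the off-diagonal entries as Dynkin edges (a single edge where a_ij = a_ji = -1; a double or triple edge where a_ij * a_ji = 2 or 3), the diagram is a chain of 2 nodes with a fork of two nodes at one end (D_4). One simple-root ordering that puts it in standard form is (alpha_1, alpha_2, alpha_4, alpha_3). So the algebra is type D_4, i.e. so(8).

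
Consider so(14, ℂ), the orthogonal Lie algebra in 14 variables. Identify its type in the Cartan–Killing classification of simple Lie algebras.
type D_7

This is so(14) with 14 even, which has dimension 14(14-1)/2 = 91 and rank 14/2 = 7. In the classification of classical Lie algebras, the orthogonal algebra so(2n) in an even number of variables has type D_n; here n = 7, so the Dynkin diagram is a chain of 5 nodes with a fork of two nodes at one end (D_7). Hence the type is D_7.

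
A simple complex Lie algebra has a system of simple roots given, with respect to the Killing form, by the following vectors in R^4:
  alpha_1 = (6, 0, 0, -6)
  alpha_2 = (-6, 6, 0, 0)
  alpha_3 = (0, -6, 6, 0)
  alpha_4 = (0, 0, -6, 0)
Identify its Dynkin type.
Compute the Cartan integers a_ij = 2(alpha_i, alpha_j)/(alpha_j, alpha_j); the resulting 4x4 Cartan matrix is
[[2, -1, 0, 0], [-1, 2, -1, 0], [0, -1, 2, -2], [0, 0, -1, 2]].
The roots have two lengths (squared-length ratio 2:1); the short ones are alpha_{4}. The associated Dynkin diagram is a chain of 4 nodes with a double edge at one end; the terminal node there is the unique short simple root (B_4), so the type is B_4 (the algebra so(9)).

B_4 (so(9))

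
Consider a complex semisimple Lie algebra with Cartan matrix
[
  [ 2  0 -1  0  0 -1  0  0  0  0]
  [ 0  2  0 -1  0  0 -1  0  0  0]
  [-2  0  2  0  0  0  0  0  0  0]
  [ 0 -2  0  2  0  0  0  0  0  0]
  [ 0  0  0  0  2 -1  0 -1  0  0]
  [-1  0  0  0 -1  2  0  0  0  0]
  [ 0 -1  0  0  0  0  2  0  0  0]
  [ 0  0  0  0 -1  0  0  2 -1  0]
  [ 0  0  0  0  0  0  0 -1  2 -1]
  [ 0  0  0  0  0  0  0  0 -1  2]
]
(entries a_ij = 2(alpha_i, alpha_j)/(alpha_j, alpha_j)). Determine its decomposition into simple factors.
C_3 ⊕ C_7

The diagram associated to this matrix has two connected components: the simple roots {alpha_2, alpha_4, alpha_7} form a chain of 3 nodes with a double edge at one end; the terminal node there is the unique long simple root (C_3), and {alpha_1, alpha_3, alpha_5, alpha_6, alpha_8, alpha_9, alpha_10} form a chain of 7 nodes with a double edge at one end; the terminal node there is the unique long simple root (C_7). A semisimple Lie algebra decomposes uniquely as the direct sum of simple ideals, one per connected component of its Dynkin diagram, so g ≅ C_3 ⊕ C_7 (dimension 21 + 105 = 126).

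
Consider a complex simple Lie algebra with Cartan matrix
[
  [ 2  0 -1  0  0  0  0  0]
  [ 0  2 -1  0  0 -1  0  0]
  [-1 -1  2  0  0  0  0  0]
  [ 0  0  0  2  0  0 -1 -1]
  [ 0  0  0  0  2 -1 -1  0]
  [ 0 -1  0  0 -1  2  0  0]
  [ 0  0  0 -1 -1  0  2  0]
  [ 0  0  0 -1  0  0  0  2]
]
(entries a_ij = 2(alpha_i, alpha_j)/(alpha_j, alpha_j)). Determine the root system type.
A8

The matrix has rank 8 with 2's on the diagonal. Reading the off-diagonal entries as Dynkin edges (a single edge where a_ij = a_ji = -1; a double or triple edge where a_ij * a_ji = 2 or 3), the diagram is a chain of 8 nodes with single edges (A_8). One simple-root ordering that puts it in standard form is (alpha_8, alpha_4, alpha_7, alpha_5, alpha_6, alpha_2, alpha_3, alpha_1). So the algebra is type A_8, i.e. sl(9).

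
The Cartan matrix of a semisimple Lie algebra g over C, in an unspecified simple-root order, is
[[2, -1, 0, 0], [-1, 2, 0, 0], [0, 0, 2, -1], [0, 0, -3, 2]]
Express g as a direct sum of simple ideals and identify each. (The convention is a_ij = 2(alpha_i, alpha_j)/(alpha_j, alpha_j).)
The diagram associated to this matrix has two connected components: the simple roots {alpha_1, alpha_2} form a chain of 2 nodes with single edges (A_2), and {alpha_3, alpha_4} form two nodes joined by a triple edge (G_2). A semisimple Lie algebra decomposes uniquely as the direct sum of simple ideals, one per connected component of its Dynkin diagram, so g ≅ A_2 ⊕ G_2 (dimension 8 + 14 = 22).

A_2 (sl(3)) ⊕ G_2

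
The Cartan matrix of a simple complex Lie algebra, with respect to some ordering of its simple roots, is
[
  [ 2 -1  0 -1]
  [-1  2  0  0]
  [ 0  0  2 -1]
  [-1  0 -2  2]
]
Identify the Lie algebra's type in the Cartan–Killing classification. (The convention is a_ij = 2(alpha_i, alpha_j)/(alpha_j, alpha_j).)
B_4

The matrix has rank 4 with 2's on the diagonal. Reading the off-diagonal entries as Dynkin edges (a single edge where a_ij = a_ji = -1; a double or triple edge where a_ij * a_ji = 2 or 3), the diagram is a chain of 4 nodes with a double edge at one end; the terminal node there is the unique short simple root (B_4). One simple-root ordering that puts it in standard form is (alpha_2, alpha_1, alpha_4, alpha_3). So the algebra is type B_4, i.e. so(9).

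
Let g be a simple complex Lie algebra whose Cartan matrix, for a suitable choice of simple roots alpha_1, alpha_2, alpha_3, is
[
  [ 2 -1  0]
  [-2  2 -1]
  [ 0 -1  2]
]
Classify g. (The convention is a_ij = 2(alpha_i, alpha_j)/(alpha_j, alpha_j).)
B_3 (so(7))

The matrix has rank 3 with 2's on the diagonal. Reading the off-diagonal entries as Dynkin edges (a single edge where a_ij = a_ji = -1; a double or triple edge where a_ij * a_ji = 2 or 3), the diagram is a chain of 3 nodes with a double edge at one end; the terminal node there is the unique short simple root (B_3). One simple-root ordering that puts it in standard form is (alpha_3, alpha_2, alpha_1). So the algebra is type B_3, i.e. so(7).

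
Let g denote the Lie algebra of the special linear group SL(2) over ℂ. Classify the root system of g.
A_1

This is sl(2), which has dimension 2^2 - 1 = 3 and rank 2 - 1 = 1 (a Cartan subalgebra is the diagonal traceless matrices). In the classification of classical Lie algebras, the special linear algebra sl(n+1) has type A_n; here n = 1, so the Dynkin diagram is a chain of 1 nodes with single edges (A_1). Hence the type is A_1.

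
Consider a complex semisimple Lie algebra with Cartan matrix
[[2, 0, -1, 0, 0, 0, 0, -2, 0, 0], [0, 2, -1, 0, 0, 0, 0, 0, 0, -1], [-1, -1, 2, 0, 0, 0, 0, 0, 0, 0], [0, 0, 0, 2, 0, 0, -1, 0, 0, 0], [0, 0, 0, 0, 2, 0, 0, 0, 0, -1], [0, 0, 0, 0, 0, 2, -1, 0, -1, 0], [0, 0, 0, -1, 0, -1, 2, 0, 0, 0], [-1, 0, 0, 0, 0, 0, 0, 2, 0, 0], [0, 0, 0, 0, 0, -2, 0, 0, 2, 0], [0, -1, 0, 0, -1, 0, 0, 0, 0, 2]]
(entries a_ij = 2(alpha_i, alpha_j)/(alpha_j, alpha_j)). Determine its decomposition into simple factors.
The diagram associated to this matrix has two connected components: the simple roots {alpha_1, alpha_2, alpha_3, alpha_5, alpha_8, alpha_10} form a chain of 6 nodes with a double edge at one end; the terminal node there is the unique short simple root (B_6), and {alpha_4, alpha_6, alpha_7, alpha_9} form a chain of 4 nodes with a double edge at one end; the terminal node there is the unique long simple root (C_4). A semisimple Lie algebra decomposes uniquely as the direct sum of simple ideals, one per connected component of its Dynkin diagram, so g ≅ B_6 ⊕ C_4 (dimension 78 + 36 = 114).

type B_6 ⊕ type C_4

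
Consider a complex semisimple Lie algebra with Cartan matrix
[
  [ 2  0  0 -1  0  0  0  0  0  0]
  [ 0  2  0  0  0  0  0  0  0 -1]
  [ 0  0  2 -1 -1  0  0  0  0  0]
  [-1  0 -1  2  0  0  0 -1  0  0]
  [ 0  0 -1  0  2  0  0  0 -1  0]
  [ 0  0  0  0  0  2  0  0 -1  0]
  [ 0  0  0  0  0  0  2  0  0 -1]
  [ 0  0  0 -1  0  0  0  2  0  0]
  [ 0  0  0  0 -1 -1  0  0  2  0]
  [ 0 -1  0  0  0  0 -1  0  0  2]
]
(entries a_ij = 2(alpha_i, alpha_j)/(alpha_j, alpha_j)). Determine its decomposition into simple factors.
A3 + D7

The diagram associated to this matrix has two connected components: the simple roots {alpha_2, alpha_7, alpha_10} form a chain of 3 nodes with single edges (A_3), and {alpha_1, alpha_3, alpha_4, alpha_5, alpha_6, alpha_8, alpha_9} form a chain of 5 nodes with a fork of two nodes at one end (D_7). A semisimple Lie algebra decomposes uniquely as the direct sum of simple ideals, one per connected component of its Dynkin diagram, so g ≅ A_3 ⊕ D_7 (dimension 15 + 91 = 106).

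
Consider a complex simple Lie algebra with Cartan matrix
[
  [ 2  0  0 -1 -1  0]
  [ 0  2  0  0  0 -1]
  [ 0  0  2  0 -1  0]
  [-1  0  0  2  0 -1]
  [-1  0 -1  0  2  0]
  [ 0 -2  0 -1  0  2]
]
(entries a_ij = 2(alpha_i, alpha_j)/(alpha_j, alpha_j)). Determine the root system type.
The matrix has rank 6 with 2's on the diagonal. Reading the off-diagonal entries as Dynkin edges (a single edge where a_ij = a_ji = -1; a double or triple edge where a_ij * a_ji = 2 or 3), the diagram is a chain of 6 nodes with a double edge at one end; the terminal node there is the unique short simple root (B_6). One simple-root ordering that puts it in standard form is (alpha_3, alpha_5, alpha_1, alpha_4, alpha_6, alpha_2). So the algebra is type B_6, i.e. so(13).

B_6 (so(13))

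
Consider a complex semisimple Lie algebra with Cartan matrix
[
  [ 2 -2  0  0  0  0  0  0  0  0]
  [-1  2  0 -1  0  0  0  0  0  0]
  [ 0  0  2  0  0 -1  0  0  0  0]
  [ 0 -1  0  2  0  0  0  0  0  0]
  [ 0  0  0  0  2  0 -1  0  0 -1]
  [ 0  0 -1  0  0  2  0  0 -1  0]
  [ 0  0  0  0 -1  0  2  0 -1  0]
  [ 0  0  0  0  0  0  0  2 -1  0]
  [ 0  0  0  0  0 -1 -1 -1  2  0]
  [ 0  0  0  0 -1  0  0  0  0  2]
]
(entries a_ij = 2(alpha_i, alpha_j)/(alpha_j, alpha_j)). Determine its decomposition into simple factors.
The diagram associated to this matrix has two connected components: the simple roots {alpha_1, alpha_2, alpha_4} form a chain of 3 nodes with a double edge at one end; the terminal node there is the unique long simple root (C_3), and {alpha_3, alpha_5, alpha_6, alpha_7, alpha_8, alpha_9, alpha_10} form a chain of 6 nodes with one extra node attached to the third node from one end (E_7). A semisimple Lie algebra decomposes uniquely as the direct sum of simple ideals, one per connected component of its Dynkin diagram, so g ≅ C_3 ⊕ E_7 (dimension 21 + 133 = 154).

C_3 + E_7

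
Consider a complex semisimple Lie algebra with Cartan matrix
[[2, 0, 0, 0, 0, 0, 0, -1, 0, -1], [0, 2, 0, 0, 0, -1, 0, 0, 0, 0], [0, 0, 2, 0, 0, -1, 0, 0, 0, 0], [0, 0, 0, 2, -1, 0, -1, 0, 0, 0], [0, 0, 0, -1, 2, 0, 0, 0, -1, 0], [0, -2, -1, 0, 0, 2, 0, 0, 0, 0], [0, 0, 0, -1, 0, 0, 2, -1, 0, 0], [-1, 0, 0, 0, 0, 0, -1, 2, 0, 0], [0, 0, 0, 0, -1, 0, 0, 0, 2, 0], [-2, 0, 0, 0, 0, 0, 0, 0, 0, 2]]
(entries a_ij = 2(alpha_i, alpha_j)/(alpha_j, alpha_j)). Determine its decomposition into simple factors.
The diagram associated to this matrix has two connected components: the simple roots {alpha_2, alpha_3, alpha_6} form a chain of 3 nodes with a double edge at one end; the terminal node there is the unique short simple root (B_3), and {alpha_1, alpha_4, alpha_5, alpha_7, alpha_8, alpha_9, alpha_10} form a chain of 7 nodes with a double edge at one end; the terminal node there is the unique long simple root (C_7). A semisimple Lie algebra decomposes uniquely as the direct sum of simple ideals, one per connected component of its Dynkin diagram, so g ≅ B_3 ⊕ C_7 (dimension 21 + 105 = 126).

type B_3 + type C_7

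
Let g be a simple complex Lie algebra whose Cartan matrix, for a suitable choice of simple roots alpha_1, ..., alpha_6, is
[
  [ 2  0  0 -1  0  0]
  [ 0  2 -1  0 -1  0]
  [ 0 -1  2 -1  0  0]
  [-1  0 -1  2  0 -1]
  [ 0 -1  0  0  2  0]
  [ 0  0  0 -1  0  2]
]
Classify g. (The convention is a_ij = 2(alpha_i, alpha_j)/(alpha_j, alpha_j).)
D6

The matrix has rank 6 with 2's on the diagonal. Reading the off-diagonal entries as Dynkin edges (a single edge where a_ij = a_ji = -1; a double or triple edge where a_ij * a_ji = 2 or 3), the diagram is a chain of 4 nodes with a fork of two nodes at one end (D_6). One simple-root ordering that puts it in standard form is (alpha_5, alpha_2, alpha_3, alpha_4, alpha_1, alpha_6). So the algebra is type D_6, i.e. so(12).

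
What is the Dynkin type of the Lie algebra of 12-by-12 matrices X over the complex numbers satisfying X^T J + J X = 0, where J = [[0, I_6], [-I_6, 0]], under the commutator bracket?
This is sp(12), which has dimension 12(12+1)/2 = 78 and rank 12/2 = 6. In the classification of classical Lie algebras, the symplectic algebra sp(2n) has type C_n; here n = 6, so the Dynkin diagram is a chain of 6 nodes with a double edge at one end; the terminal node there is the unique long simple root (C_6). Hence the type is C_6.

C_6 (sp(12))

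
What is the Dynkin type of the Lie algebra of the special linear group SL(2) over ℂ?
This is sl(2), which has dimension 2^2 - 1 = 3 and rank 2 - 1 = 1 (a Cartan subalgebra is the diagonal traceless matrices). In the classification of classical Lie algebras, the special linear algebra sl(n+1) has type A_n; here n = 1, so the Dynkin diagram is a chain of 1 nodes with single edges (A_1). Hence the type is A_1.

A_1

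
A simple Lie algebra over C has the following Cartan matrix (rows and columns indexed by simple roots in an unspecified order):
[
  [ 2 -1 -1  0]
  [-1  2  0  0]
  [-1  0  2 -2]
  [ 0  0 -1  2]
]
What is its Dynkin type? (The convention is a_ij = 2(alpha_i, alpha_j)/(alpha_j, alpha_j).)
B4

The matrix has rank 4 with 2's on the diagonal. Reading the off-diagonal entries as Dynkin edges (a single edge where a_ij = a_ji = -1; a double or triple edge where a_ij * a_ji = 2 or 3), the diagram is a chain of 4 nodes with a double edge at one end; the terminal node there is the unique short simple root (B_4). One simple-root ordering that puts it in standard form is (alpha_2, alpha_1, alpha_3, alpha_4). So the algebra is type B_4, i.e. so(9).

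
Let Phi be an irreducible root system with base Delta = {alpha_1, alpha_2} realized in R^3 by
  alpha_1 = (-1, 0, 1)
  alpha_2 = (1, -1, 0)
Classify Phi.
A_2 (sl(3))

Compute the Cartan integers a_ij = 2(alpha_i, alpha_j)/(alpha_j, alpha_j); the resulting 2x2 Cartan matrix is
[[2, -1], [-1, 2]].
All simple roots have the same length, so the diagram is simply laced. The associated Dynkin diagram is a chain of 2 nodes with single edges (A_2), so the type is A_2 (the algebra sl(3)).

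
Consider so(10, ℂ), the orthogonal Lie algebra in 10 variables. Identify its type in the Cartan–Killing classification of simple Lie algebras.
This is so(10) with 10 even, which has dimension 10(10-1)/2 = 45 and rank 10/2 = 5. In the classification of classical Lie algebras, the orthogonal algebra so(2n) in an even number of variables has type D_n; here n = 5, so the Dynkin diagram is a chain of 3 nodes with a fork of two nodes at one end (D_5). Hence the type is D_5.

type D_5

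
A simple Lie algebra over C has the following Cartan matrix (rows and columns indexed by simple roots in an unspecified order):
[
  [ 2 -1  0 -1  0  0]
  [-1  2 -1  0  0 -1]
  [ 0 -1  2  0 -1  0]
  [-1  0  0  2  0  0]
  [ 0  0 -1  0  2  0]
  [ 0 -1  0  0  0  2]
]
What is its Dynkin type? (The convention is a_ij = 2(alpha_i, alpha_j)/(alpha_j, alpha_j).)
E6

The matrix has rank 6 with 2's on the diagonal. Reading the off-diagonal entries as Dynkin edges (a single edge where a_ij = a_ji = -1; a double or triple edge where a_ij * a_ji = 2 or 3), the diagram is a chain of 5 nodes with one extra node attached to the third node from one end (E_6). One simple-root ordering that puts it in standard form is (alpha_5, alpha_6, alpha_3, alpha_2, alpha_1, alpha_4). So the algebra is type E_6.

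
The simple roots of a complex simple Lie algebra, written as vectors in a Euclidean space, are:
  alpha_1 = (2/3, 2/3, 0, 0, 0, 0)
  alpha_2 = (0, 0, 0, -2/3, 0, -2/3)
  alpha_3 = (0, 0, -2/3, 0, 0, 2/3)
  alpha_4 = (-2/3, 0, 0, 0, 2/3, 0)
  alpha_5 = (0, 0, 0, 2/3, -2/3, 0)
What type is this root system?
Compute the Cartan integers a_ij = 2(alpha_i, alpha_j)/(alpha_j, alpha_j); the resulting 5x5 Cartan matrix is
[[2, 0, 0, -1, 0], [0, 2, -1, 0, -1], [0, -1, 2, 0, 0], [-1, 0, 0, 2, -1], [0, -1, 0, -1, 2]].
All simple roots have the same length, so the diagram is simply laced. The associated Dynkin diagram is a chain of 5 nodes with single edges (A_5), so the type is A_5 (the algebra sl(6)).

A_5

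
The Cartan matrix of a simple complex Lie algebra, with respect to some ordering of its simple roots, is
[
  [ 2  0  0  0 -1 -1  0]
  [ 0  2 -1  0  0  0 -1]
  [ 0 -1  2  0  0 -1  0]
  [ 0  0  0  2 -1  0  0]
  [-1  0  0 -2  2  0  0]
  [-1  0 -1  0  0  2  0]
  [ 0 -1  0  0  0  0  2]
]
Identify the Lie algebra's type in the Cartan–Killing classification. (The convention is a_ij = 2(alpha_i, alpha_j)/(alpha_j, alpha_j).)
The matrix has rank 7 with 2's on the diagonal. Reading the off-diagonal entries as Dynkin edges (a single edge where a_ij = a_ji = -1; a double or triple edge where a_ij * a_ji = 2 or 3), the diagram is a chain of 7 nodes with a double edge at one end; the terminal node there is the unique short simple root (B_7). One simple-root ordering that puts it in standard form is (alpha_7, alpha_2, alpha_3, alpha_6, alpha_1, alpha_5, alpha_4). So the algebra is type B_7, i.e. so(15).

B_7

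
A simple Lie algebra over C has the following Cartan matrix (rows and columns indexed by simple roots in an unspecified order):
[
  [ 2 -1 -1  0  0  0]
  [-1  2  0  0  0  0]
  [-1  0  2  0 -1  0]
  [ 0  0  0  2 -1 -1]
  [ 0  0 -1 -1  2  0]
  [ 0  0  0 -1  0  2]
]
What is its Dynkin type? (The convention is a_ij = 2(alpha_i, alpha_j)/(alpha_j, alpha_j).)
The matrix has rank 6 with 2's on the diagonal. Reading the off-diagonal entries as Dynkin edges (a single edge where a_ij = a_ji = -1; a double or triple edge where a_ij * a_ji = 2 or 3), the diagram is a chain of 6 nodes with single edges (A_6). One simple-root ordering that puts it in standard form is (alpha_6, alpha_4, alpha_5, alpha_3, alpha_1, alpha_2). So the algebra is type A_6, i.e. sl(7).

A6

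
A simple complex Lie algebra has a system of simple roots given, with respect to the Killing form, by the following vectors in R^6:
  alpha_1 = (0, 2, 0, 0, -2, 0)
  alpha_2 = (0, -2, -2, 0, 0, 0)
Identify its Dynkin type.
A_2

Compute the Cartan integers a_ij = 2(alpha_i, alpha_j)/(alpha_j, alpha_j); the resulting 2x2 Cartan matrix is
[[2, -1], [-1, 2]].
All simple roots have the same length, so the diagram is simply laced. The associated Dynkin diagram is a chain of 2 nodes with single edges (A_2), so the type is A_2 (the algebra sl(3)).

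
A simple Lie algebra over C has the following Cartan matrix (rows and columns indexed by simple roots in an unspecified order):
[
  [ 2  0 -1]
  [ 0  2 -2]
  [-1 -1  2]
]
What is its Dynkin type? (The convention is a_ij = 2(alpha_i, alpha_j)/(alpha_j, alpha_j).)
The matrix has rank 3 with 2's on the diagonal. Reading the off-diagonal entries as Dynkin edges (a single edge where a_ij = a_ji = -1; a double or triple edge where a_ij * a_ji = 2 or 3), the diagram is a chain of 3 nodes with a double edge at one end; the terminal node there is the unique long simple root (C_3). One simple-root ordering that puts it in standard form is (alpha_1, alpha_3, alpha_2). So the algebra is type C_3, i.e. sp(6).

type C_3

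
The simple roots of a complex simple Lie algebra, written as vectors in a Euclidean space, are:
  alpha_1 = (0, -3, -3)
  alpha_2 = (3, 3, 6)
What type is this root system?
G2

Compute the Cartan integers a_ij = 2(alpha_i, alpha_j)/(alpha_j, alpha_j); the resulting 2x2 Cartan matrix is
[[2, -1], [-3, 2]].
The roots have two lengths (squared-length ratio 3:1); the short ones are alpha_{1}. The associated Dynkin diagram is two nodes joined by a triple edge (G_2), so the type is G_2.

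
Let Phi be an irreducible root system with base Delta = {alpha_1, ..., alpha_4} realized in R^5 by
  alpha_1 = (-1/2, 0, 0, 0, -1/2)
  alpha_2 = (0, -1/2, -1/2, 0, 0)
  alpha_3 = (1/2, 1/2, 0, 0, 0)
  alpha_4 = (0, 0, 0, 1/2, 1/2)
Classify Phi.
A_4

Compute the Cartan integers a_ij = 2(alpha_i, alpha_j)/(alpha_j, alpha_j); the resulting 4x4 Cartan matrix is
[[2, 0, -1, -1], [0, 2, -1, 0], [-1, -1, 2, 0], [-1, 0, 0, 2]].
All simple roots have the same length, so the diagram is simply laced. The associated Dynkin diagram is a chain of 4 nodes with single edges (A_4), so the type is A_4 (the algebra sl(5)).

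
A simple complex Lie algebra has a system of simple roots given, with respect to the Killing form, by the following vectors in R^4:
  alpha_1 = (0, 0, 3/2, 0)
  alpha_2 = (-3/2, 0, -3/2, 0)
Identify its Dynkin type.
Compute the Cartan integers a_ij = 2(alpha_i, alpha_j)/(alpha_j, alpha_j); the resulting 2x2 Cartan matrix is
[[2, -1], [-2, 2]].
The roots have two lengths (squared-length ratio 2:1); the short ones are alpha_{1}. The associated Dynkin diagram is a chain of 2 nodes with a double edge at one end; the terminal node there is the unique short simple root (B_2), so the type is B_2 (the algebra so(5)).

B2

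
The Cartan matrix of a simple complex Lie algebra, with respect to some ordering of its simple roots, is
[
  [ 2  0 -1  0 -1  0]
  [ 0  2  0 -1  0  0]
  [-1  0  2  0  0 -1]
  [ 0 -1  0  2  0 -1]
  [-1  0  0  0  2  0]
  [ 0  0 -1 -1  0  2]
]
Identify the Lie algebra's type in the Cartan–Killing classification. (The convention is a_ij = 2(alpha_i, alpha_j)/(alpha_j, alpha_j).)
type A_6

The matrix has rank 6 with 2's on the diagonal. Reading the off-diagonal entries as Dynkin edges (a single edge where a_ij = a_ji = -1; a double or triple edge where a_ij * a_ji = 2 or 3), the diagram is a chain of 6 nodes with single edges (A_6). One simple-root ordering that puts it in standard form is (alpha_5, alpha_1, alpha_3, alpha_6, alpha_4, alpha_2). So the algebra is type A_6, i.e. sl(7).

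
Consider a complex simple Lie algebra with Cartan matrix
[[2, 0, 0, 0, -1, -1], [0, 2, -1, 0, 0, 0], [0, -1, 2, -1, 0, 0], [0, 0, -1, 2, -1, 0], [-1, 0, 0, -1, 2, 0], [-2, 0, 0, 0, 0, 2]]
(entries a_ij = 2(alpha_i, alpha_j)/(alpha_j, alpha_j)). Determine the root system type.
C6

The matrix has rank 6 with 2's on the diagonal. Reading the off-diagonal entries as Dynkin edges (a single edge where a_ij = a_ji = -1; a double or triple edge where a_ij * a_ji = 2 or 3), the diagram is a chain of 6 nodes with a double edge at one end; the terminal node there is the unique long simple root (C_6). One simple-root ordering that puts it in standard form is (alpha_2, alpha_3, alpha_4, alpha_5, alpha_1, alpha_6). So the algebra is type C_6, i.e. sp(12).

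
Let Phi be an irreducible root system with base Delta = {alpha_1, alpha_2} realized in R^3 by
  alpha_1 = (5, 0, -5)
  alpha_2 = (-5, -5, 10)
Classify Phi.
Compute the Cartan integers a_ij = 2(alpha_i, alpha_j)/(alpha_j, alpha_j); the resulting 2x2 Cartan matrix is
[[2, -1], [-3, 2]].
The roots have two lengths (squared-length ratio 3:1); the short ones are alpha_{1}. The associated Dynkin diagram is two nodes joined by a triple edge (G_2), so the type is G_2.

G_2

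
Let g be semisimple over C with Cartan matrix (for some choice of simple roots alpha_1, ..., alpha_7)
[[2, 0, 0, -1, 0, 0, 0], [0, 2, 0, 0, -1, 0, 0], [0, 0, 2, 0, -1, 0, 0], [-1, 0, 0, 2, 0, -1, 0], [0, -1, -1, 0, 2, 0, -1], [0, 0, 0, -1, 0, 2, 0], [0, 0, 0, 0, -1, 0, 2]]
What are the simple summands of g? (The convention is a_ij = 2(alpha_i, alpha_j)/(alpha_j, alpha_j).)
The diagram associated to this matrix has two connected components: the simple roots {alpha_1, alpha_4, alpha_6} form a chain of 3 nodes with single edges (A_3), and {alpha_2, alpha_3, alpha_5, alpha_7} form a chain of 2 nodes with a fork of two nodes at one end (D_4). A semisimple Lie algebra decomposes uniquely as the direct sum of simple ideals, one per connected component of its Dynkin diagram, so g ≅ A_3 ⊕ D_4 (dimension 15 + 28 = 43).

A_3 + D_4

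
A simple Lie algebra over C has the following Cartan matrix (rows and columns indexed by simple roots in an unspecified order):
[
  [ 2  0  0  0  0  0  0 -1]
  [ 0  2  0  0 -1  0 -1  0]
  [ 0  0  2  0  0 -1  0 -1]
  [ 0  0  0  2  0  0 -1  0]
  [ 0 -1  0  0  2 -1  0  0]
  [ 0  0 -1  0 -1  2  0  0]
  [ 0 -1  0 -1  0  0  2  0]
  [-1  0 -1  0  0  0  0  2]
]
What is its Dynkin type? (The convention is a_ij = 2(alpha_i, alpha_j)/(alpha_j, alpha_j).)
A8

The matrix has rank 8 with 2's on the diagonal. Reading the off-diagonal entries as Dynkin edges (a single edge where a_ij = a_ji = -1; a double or triple edge where a_ij * a_ji = 2 or 3), the diagram is a chain of 8 nodes with single edges (A_8). One simple-root ordering that puts it in standard form is (alpha_4, alpha_7, alpha_2, alpha_5, alpha_6, alpha_3, alpha_8, alpha_1). So the algebra is type A_8, i.e. sl(9).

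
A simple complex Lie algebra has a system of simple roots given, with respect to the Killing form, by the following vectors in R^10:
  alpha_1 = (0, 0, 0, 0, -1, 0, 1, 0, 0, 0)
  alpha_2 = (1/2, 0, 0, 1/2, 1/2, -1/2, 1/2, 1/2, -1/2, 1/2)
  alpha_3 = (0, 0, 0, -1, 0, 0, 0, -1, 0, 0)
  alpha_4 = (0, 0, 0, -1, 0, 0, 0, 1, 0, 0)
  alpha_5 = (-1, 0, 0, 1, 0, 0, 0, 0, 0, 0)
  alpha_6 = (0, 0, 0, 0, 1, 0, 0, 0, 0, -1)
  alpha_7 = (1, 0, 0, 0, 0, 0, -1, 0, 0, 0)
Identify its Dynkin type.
E_7

Compute the Cartan integers a_ij = 2(alpha_i, alpha_j)/(alpha_j, alpha_j); the resulting 7x7 Cartan matrix is
[[2, 0, 0, 0, 0, -1, -1], [0, 2, -1, 0, 0, 0, 0], [0, -1, 2, 0, -1, 0, 0], [0, 0, 0, 2, -1, 0, 0], [0, 0, -1, -1, 2, 0, -1], [-1, 0, 0, 0, 0, 2, 0], [-1, 0, 0, 0, -1, 0, 2]].
All simple roots have the same length, so the diagram is simply laced. The associated Dynkin diagram is a chain of 6 nodes with one extra node attached to the third node from one end (E_7), so the type is E_7.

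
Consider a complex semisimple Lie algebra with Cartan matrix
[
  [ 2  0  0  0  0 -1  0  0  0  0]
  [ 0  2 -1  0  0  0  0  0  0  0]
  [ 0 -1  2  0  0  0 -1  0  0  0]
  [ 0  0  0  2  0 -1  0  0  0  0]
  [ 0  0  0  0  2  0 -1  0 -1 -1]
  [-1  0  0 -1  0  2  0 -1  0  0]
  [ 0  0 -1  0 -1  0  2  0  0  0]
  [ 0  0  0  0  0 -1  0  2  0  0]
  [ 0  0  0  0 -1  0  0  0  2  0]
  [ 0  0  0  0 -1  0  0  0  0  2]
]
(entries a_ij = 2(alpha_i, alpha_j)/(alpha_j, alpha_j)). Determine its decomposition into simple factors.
D_4 (so(8)) + D_6 (so(12))

The diagram associated to this matrix has two connected components: the simple roots {alpha_1, alpha_4, alpha_6, alpha_8} form a chain of 2 nodes with a fork of two nodes at one end (D_4), and {alpha_2, alpha_3, alpha_5, alpha_7, alpha_9, alpha_10} form a chain of 4 nodes with a fork of two nodes at one end (D_6). A semisimple Lie algebra decomposes uniquely as the direct sum of simple ideals, one per connected component of its Dynkin diagram, so g ≅ D_4 ⊕ D_6 (dimension 28 + 66 = 94).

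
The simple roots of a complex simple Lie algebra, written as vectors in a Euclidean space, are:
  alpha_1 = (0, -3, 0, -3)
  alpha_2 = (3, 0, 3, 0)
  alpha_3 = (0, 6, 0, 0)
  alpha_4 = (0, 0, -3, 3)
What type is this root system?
Compute the Cartan integers a_ij = 2(alpha_i, alpha_j)/(alpha_j, alpha_j); the resulting 4x4 Cartan matrix is
[[2, 0, -1, -1], [0, 2, 0, -1], [-2, 0, 2, 0], [-1, -1, 0, 2]].
The roots have two lengths (squared-length ratio 2:1); the short ones are alpha_{1,2,4}. The associated Dynkin diagram is a chain of 4 nodes with a double edge at one end; the terminal node there is the unique long simple root (C_4), so the type is C_4 (the algebra sp(8)).

C_4 (sp(8))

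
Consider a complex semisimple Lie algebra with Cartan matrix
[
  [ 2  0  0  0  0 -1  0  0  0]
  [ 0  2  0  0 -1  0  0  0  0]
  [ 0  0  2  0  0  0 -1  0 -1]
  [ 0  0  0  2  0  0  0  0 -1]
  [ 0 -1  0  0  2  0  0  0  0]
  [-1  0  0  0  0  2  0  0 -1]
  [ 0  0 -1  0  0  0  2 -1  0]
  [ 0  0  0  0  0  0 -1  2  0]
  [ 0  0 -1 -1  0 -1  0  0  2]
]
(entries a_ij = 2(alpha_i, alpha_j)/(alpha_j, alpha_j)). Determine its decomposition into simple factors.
A2 ⊕ E7

The diagram associated to this matrix has two connected components: the simple roots {alpha_2, alpha_5} form a chain of 2 nodes with single edges (A_2), and {alpha_1, alpha_3, alpha_4, alpha_6, alpha_7, alpha_8, alpha_9} form a chain of 6 nodes with one extra node attached to the third node from one end (E_7). A semisimple Lie algebra decomposes uniquely as the direct sum of simple ideals, one per connected component of its Dynkin diagram, so g ≅ A_2 ⊕ E_7 (dimension 8 + 133 = 141).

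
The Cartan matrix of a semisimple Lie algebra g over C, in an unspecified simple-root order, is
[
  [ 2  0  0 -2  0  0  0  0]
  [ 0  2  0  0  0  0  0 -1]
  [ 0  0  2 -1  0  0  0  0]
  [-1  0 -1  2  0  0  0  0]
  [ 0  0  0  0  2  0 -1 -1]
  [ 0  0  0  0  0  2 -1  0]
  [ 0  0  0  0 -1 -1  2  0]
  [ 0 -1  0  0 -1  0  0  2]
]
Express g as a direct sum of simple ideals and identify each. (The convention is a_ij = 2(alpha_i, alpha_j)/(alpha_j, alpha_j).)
The diagram associated to this matrix has two connected components: the simple roots {alpha_2, alpha_5, alpha_6, alpha_7, alpha_8} form a chain of 5 nodes with single edges (A_5), and {alpha_1, alpha_3, alpha_4} form a chain of 3 nodes with a double edge at one end; the terminal node there is the unique long simple root (C_3). A semisimple Lie algebra decomposes uniquely as the direct sum of simple ideals, one per connected component of its Dynkin diagram, so g ≅ A_5 ⊕ C_3 (dimension 35 + 21 = 56).

type A_5 ⊕ type C_3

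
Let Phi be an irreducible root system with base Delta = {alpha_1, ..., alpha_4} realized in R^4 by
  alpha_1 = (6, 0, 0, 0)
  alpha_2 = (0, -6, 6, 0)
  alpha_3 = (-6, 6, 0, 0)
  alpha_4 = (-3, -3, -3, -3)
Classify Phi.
F_4

Compute the Cartan integers a_ij = 2(alpha_i, alpha_j)/(alpha_j, alpha_j); the resulting 4x4 Cartan matrix is
[[2, 0, -1, -1], [0, 2, -1, 0], [-2, -1, 2, 0], [-1, 0, 0, 2]].
The roots have two lengths (squared-length ratio 2:1); the short ones are alpha_{1,4}. The associated Dynkin diagram is a chain of 4 nodes with a double edge between the middle two (F_4), so the type is F_4.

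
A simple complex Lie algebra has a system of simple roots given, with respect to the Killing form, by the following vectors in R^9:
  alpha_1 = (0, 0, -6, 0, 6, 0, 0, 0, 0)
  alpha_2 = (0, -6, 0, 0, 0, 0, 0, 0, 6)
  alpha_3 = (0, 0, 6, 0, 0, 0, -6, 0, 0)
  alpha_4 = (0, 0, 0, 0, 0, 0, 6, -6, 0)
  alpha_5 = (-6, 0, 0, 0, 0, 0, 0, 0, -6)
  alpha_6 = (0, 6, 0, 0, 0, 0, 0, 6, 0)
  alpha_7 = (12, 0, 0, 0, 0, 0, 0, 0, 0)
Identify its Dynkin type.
Compute the Cartan integers a_ij = 2(alpha_i, alpha_j)/(alpha_j, alpha_j); the resulting 7x7 Cartan matrix is
[[2, 0, -1, 0, 0, 0, 0], [0, 2, 0, 0, -1, -1, 0], [-1, 0, 2, -1, 0, 0, 0], [0, 0, -1, 2, 0, -1, 0], [0, -1, 0, 0, 2, 0, -1], [0, -1, 0, -1, 0, 2, 0], [0, 0, 0, 0, -2, 0, 2]].
The roots have two lengths (squared-length ratio 2:1); the short ones are alpha_{1,2,3,4,5,6}. The associated Dynkin diagram is a chain of 7 nodes with a double edge at one end; the terminal node there is the unique long simple root (C_7), so the type is C_7 (the algebra sp(14)).

C_7 (sp(14))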